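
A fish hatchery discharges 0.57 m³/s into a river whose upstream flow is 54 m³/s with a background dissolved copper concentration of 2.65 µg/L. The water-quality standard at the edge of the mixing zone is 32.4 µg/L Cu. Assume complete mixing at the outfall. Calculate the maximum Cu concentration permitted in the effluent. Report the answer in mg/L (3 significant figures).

2.65 µg/L = 0.00265 mg/L.
32.4 µg/L = 0.0324 mg/L.
Mass balance: 0.0324·54.57 = 0.57·Cₑ + 54·0.00265.
Cₑ = (1.768 − 0.1431) / 0.57 = 2.851 mg/L.

2.85 mg/L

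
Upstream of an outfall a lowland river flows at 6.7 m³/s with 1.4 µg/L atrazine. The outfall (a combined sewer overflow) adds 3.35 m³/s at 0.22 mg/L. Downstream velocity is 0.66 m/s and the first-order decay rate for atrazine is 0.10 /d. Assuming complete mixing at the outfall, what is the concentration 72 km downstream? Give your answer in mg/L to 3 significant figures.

0.0655 mg/L

1.4 µg/L = 0.0014 mg/L.
After complete mixing, C₀ = (3.35·0.22 + 6.7·0.0014) / 10.05 = 0.07427 mg/L.
Travel time t = 7.2e+04 m / 0.66 m/s = 1.091e+05 s = 1.263 d.
C = 0.07427·exp(−0.10·1.263) = 0.07427·0.8814 = 0.06546 mg/L.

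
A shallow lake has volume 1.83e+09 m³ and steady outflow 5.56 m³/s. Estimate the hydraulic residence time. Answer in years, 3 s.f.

Q = 5.56 m³/s × 3.156e+07 s/yr = 1.755e+08 m³/yr.
Hydraulic residence time τ = V/Q = 1.83e+09/1.755e+08 = 10.43 yr.

10.4 yr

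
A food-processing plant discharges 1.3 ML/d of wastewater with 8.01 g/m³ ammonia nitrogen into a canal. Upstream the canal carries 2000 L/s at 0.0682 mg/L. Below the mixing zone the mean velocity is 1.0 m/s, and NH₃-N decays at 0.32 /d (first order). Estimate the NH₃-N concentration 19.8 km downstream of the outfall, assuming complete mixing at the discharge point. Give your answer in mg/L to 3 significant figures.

0.118 mg/L

1.3 ML/d = 0.01505 m³/s.
2000 L/s = 2 m³/s.
After complete mixing, C₀ = (0.01505·8.01 + 2·0.0682) / 2.015 = 0.1275 mg/L.
Travel time t = 1.98e+04 m / 1.0 m/s = 1.98e+04 s = 0.2292 d.
C = 0.1275·exp(−0.32·0.2292) = 0.1275·0.9293 = 0.1185 mg/L.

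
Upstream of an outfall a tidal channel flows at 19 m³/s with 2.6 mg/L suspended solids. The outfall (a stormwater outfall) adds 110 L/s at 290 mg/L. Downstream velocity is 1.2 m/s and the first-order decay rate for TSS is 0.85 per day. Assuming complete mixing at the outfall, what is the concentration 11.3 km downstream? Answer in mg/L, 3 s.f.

3.88 mg/L

110 L/s = 0.11 m³/s.
After complete mixing, C₀ = (0.11·290 + 19·2.6) / 19.11 = 4.254 mg/L.
Travel time t = 1.13e+04 m / 1.2 m/s = 9417 s = 0.109 d.
C = 4.254·exp(−0.85·0.109) = 4.254·0.9115 = 3.878 mg/L.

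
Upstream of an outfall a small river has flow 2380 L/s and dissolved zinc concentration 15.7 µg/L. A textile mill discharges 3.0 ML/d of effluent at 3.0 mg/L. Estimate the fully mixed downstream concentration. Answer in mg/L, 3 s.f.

3.0 ML/d = 0.03472 m³/s.
2380 L/s = 2.38 m³/s.
15.7 µg/L = 0.0157 mg/L.
Conservation of mass across the mixing zone: C = (0.03472·3 + 2.38·0.0157) / (0.03472 + 2.38) = 0.1415/2.415 = 0.05861 mg/L.

0.0586 mg/L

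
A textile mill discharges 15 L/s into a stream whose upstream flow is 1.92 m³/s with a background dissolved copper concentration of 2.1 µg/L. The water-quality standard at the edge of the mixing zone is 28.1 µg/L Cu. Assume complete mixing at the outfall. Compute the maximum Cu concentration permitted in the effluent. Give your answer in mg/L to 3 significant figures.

15 L/s = 0.015 m³/s.
2.1 µg/L = 0.0021 mg/L.
28.1 µg/L = 0.0281 mg/L.
Mass balance: 0.0281·1.935 = 0.015·Cₑ + 1.92·0.0021.
Cₑ = (0.05437 − 0.004032) / 0.015 = 3.356 mg/L.

3.36 mg/L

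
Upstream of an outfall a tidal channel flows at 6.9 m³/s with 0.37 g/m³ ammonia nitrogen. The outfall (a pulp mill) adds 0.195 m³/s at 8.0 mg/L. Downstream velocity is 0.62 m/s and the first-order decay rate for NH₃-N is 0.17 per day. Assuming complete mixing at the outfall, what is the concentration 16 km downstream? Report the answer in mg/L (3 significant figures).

0.551 mg/L

After complete mixing, C₀ = (0.195·8 + 6.9·0.37) / 7.095 = 0.5797 mg/L.
Travel time t = 1.6e+04 m / 0.62 m/s = 2.581e+04 s = 0.2987 d.
C = 0.5797·exp(−0.17·0.2987) = 0.5797·0.9505 = 0.551 mg/L.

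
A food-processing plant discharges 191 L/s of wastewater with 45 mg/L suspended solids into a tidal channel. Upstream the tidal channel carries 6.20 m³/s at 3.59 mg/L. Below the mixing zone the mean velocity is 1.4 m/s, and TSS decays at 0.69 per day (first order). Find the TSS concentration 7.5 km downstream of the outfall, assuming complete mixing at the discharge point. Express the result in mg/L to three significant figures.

4.63 mg/L

191 L/s = 0.191 m³/s.
After complete mixing, C₀ = (0.191·45 + 6.2·3.59) / 6.391 = 4.828 mg/L.
Travel time t = 7500 m / 1.4 m/s = 5357 s = 0.062 d.
C = 4.828·exp(−0.69·0.062) = 4.828·0.9581 = 4.625 mg/L.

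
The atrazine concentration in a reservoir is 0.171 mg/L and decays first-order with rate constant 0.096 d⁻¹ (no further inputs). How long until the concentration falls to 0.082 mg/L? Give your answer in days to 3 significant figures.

7.66 d

t = ln(C₀/C)/k = ln(0.171/0.082)/0.096 = 0.7349/0.096 = 7.656 d.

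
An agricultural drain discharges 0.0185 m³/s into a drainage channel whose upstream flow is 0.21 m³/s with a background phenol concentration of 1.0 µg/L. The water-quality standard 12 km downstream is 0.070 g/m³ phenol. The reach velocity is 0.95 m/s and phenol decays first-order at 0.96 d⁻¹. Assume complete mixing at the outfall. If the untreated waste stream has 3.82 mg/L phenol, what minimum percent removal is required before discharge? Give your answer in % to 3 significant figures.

1.0 µg/L = 0.001 mg/L.
Travel time to the compliance point: t = 1.2e+04/0.95 = 1.263e+04 s = 0.1462 d; decay factor exp(−0.96·0.1462) = 0.8691.
So the concentration just after mixing may be at most 0.07/0.8691 = 0.08055 mg/L.
Mass balance: 0.08055·0.2285 = 0.0185·Cₑ + 0.21·0.001.
Cₑ = (0.01841 − 0.00021) / 0.0185 = 0.9835 mg/L.
Required removal = 1 − 0.9835/3.82 = 74.25 %.

74.3 %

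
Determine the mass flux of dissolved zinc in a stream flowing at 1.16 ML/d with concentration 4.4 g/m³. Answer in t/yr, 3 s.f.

1.86 t/yr

1.16 ML/d = 0.01343 m³/s.
Mass flux = Q·C = 0.01343 m³/s × 4.4 g/m³ = 0.05907 g/s.
= 0.05907 g/s × 31.56 = 1.864 t/yr.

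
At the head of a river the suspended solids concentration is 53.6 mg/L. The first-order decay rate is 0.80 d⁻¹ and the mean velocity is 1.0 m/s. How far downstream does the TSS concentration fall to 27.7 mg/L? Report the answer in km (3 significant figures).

71.3 km

From C = C₀·e^(−kt), t = ln(C₀/C)/k = ln(53.6/27.7)/0.80 = 0.6601/0.80 = 0.8251 d.
Distance = v·t = 1.0 m/s × 7.129e+04 s = 7.129e+04 m = 71.29 km.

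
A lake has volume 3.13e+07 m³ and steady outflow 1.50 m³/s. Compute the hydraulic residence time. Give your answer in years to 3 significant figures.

0.661 yr

Q = 1.50 m³/s × 3.156e+07 s/yr = 4.734e+07 m³/yr.
Hydraulic residence time τ = V/Q = 3.13e+07/4.734e+07 = 0.6612 yr.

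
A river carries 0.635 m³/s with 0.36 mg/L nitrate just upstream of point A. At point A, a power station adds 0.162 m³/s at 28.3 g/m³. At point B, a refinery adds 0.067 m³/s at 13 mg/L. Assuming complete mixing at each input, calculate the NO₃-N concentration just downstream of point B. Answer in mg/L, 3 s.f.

After input A: C = (0.635·0.36 + 0.162·28.3) / 0.797 = 6.039 mg/L.
After input B: C = (0.797·6.039 + 0.067·13) / 0.864 = 6.579 mg/L.

6.58 mg/L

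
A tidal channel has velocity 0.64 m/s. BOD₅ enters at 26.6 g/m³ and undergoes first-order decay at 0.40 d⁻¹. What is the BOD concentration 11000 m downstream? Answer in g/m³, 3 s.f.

Travel time t = 11000 m / 0.64 m/s = 1.1e+04/0.64 = 1.719e+04 s = 0.1989 d.
First-order decay: C = 26.6·exp(−0.40·0.1989) = 26.6·0.9235 = 24.57 g/m³.

24.6 g/m³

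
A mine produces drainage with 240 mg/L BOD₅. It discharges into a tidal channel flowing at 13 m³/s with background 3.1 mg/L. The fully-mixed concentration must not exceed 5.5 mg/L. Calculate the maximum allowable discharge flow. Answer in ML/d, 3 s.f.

11.5 ML/d

Mass balance at complete mixing: C_std·(Q_w + Q_r) = Q_w·C_e + Q_r·C_b.
Rearranging, Q_w = Q_r·(C_std − C_b)/(C_e − C_std) = 13·(5.5 − 3.1) / (240 − 5.5) = 0.133 m³/s.
= 11.5 ML/d.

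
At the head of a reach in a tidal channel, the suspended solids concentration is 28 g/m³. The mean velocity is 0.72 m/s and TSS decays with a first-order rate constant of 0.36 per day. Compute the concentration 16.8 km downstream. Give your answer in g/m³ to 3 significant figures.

25.4 g/m³

Travel time t = 16.8 km / 0.72 m/s = 1.68e+04/0.72 = 2.333e+04 s = 0.2701 d.
First-order decay: C = 28·exp(−0.36·0.2701) = 28·0.9074 = 25.41 g/m³.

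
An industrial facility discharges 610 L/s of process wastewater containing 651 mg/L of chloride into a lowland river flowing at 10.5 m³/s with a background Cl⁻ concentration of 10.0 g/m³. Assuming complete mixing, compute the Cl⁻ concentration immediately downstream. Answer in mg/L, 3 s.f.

610 L/s = 0.61 m³/s.
Conservation of mass across the mixing zone: C = (0.61·651 + 10.5·10) / (0.61 + 10.5) = 502.1/11.11 = 45.19 mg/L.

45.2 mg/L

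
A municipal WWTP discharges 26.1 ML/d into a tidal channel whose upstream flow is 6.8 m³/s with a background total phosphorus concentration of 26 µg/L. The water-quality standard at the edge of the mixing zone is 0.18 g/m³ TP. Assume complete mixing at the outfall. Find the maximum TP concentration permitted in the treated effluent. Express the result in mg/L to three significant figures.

3.65 mg/L

26.1 ML/d = 0.3021 m³/s.
26 µg/L = 0.026 mg/L.
Mass balance: 0.18·7.102 = 0.3021·Cₑ + 6.8·0.026.
Cₑ = (1.278 − 0.1768) / 0.3021 = 3.647 mg/L.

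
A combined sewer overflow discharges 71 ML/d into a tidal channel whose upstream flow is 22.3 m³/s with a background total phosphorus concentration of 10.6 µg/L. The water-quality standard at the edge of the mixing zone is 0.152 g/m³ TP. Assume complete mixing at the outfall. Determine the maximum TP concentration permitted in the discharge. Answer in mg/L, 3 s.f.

3.99 mg/L

71 ML/d = 0.8218 m³/s.
10.6 µg/L = 0.0106 mg/L.
Mass balance: 0.152·23.12 = 0.8218·Cₑ + 22.3·0.0106.
Cₑ = (3.515 − 0.2364) / 0.8218 = 3.989 mg/L.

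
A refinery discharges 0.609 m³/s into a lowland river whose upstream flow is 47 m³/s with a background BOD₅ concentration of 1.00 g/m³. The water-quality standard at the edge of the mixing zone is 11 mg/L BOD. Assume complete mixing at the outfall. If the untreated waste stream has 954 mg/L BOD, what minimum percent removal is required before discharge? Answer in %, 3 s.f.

18.0 %

Mass balance: 11·47.61 = 0.609·Cₑ + 47·1.
Cₑ = (523.7 − 47) / 0.609 = 782.8 mg/L.
Required removal = 1 − 782.8/954 = 17.95 %.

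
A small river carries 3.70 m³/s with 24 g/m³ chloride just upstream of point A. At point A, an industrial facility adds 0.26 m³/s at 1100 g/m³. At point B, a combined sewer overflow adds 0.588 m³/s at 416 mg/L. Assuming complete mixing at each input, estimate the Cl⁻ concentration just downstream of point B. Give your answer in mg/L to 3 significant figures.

After input A: C = (3.7·24 + 0.26·1100) / 3.96 = 94.65 mg/L.
After input B: C = (3.96·94.65 + 0.588·416) / 4.548 = 136.2 mg/L.

136 mg/L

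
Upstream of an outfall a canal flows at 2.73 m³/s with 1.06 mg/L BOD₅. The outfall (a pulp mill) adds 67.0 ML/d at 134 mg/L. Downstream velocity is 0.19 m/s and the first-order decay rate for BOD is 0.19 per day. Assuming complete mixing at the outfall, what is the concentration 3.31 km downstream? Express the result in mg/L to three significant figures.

29.3 mg/L

67.0 ML/d = 0.7755 m³/s.
After complete mixing, C₀ = (0.7755·134 + 2.73·1.06) / 3.505 = 30.47 mg/L.
Travel time t = 3310 m / 0.19 m/s = 1.742e+04 s = 0.2016 d.
C = 30.47·exp(−0.19·0.2016) = 30.47·0.9624 = 29.32 mg/L.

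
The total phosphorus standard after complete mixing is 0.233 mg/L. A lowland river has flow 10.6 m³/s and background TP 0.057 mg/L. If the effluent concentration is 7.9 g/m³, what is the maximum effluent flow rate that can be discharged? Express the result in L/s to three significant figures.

Mass balance at complete mixing: C_std·(Q_w + Q_r) = Q_w·C_e + Q_r·C_b.
Rearranging, Q_w = Q_r·(C_std − C_b)/(C_e − C_std) = 10.6·(0.233 − 0.057) / (7.9 − 0.233) = 0.2433 m³/s.
= 243.3 L/s.

243 L/s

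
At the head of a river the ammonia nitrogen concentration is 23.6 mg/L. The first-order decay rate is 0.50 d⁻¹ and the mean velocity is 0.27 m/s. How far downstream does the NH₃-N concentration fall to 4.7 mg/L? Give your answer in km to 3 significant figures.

75.3 km

From C = C₀·e^(−kt), t = ln(C₀/C)/k = ln(23.6/4.7)/0.50 = 1.614/0.50 = 3.227 d.
Distance = v·t = 0.27 m/s × 2.788e+05 s = 7.529e+04 m = 75.29 km.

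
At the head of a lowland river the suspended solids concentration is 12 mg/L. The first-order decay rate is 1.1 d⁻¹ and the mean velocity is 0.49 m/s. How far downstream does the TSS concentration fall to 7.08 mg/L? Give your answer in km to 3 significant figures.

20.3 km

From C = C₀·e^(−kt), t = ln(C₀/C)/k = ln(12/7.08)/1.1 = 0.5276/1.1 = 0.4797 d.
Distance = v·t = 0.49 m/s × 4.144e+04 s = 2.031e+04 m = 20.31 km.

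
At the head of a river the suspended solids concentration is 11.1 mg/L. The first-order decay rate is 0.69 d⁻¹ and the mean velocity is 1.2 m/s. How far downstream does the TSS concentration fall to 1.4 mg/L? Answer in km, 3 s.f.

311 km

From C = C₀·e^(−kt), t = ln(C₀/C)/k = ln(11.1/1.4)/0.69 = 2.07/0.69 = 3.001 d.
Distance = v·t = 1.2 m/s × 2.593e+05 s = 3.111e+05 m = 311.1 km.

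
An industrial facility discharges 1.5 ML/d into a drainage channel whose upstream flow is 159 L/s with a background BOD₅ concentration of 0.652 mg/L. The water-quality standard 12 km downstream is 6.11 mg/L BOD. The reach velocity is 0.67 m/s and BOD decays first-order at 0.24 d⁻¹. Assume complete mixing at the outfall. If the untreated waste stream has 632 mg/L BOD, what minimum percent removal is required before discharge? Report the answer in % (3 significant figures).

90.6 %

1.5 ML/d = 0.01736 m³/s.
159 L/s = 0.159 m³/s.
Travel time to the compliance point: t = 1.2e+04/0.67 = 1.791e+04 s = 0.2073 d; decay factor exp(−0.24·0.2073) = 0.9515.
So the concentration just after mixing may be at most 6.11/0.9515 = 6.422 mg/L.
Mass balance: 6.422·0.1764 = 0.01736·Cₑ + 0.159·0.652.
Cₑ = (1.133 − 0.1037) / 0.01736 = 59.26 mg/L.
Required removal = 1 − 59.26/632 = 90.62 %.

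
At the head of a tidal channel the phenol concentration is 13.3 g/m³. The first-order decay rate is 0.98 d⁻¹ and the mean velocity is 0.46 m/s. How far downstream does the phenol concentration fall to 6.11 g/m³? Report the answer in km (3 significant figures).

31.5 km

From C = C₀·e^(−kt), t = ln(C₀/C)/k = ln(13.3/6.11)/0.98 = 0.7778/0.98 = 0.7937 d.
Distance = v·t = 0.46 m/s × 6.858e+04 s = 3.155e+04 m = 31.55 km.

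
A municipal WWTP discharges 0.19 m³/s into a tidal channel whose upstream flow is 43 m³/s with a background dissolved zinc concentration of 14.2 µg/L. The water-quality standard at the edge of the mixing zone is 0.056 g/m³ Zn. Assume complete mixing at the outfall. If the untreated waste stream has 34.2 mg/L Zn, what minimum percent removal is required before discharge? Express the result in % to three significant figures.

72.2 %

14.2 µg/L = 0.0142 mg/L.
Mass balance: 0.056·43.19 = 0.19·Cₑ + 43·0.0142.
Cₑ = (2.419 − 0.6106) / 0.19 = 9.516 mg/L.
Required removal = 1 − 9.516/34.2 = 72.18 %.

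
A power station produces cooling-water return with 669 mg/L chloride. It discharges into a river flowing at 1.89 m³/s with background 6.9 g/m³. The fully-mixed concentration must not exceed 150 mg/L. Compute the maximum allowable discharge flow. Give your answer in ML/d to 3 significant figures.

Mass balance at complete mixing: C_std·(Q_w + Q_r) = Q_w·C_e + Q_r·C_b.
Rearranging, Q_w = Q_r·(C_std − C_b)/(C_e − C_std) = 1.89·(150 − 6.9) / (669 − 150) = 0.5211 m³/s.
= 45.02 ML/d.

45.0 ML/d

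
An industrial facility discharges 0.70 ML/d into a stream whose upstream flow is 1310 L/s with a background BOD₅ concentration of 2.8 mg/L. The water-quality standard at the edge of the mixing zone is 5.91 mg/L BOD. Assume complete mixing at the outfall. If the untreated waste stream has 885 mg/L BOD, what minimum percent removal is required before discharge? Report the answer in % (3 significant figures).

42.5 %

0.70 ML/d = 0.008102 m³/s.
1310 L/s = 1.31 m³/s.
Mass balance: 5.91·1.318 = 0.008102·Cₑ + 1.31·2.8.
Cₑ = (7.79 − 3.668) / 0.008102 = 508.8 mg/L.
Required removal = 1 − 508.8/885 = 42.51 %.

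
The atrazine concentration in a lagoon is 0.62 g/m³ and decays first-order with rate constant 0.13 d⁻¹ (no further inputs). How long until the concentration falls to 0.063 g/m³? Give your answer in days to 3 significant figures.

17.6 d

t = ln(C₀/C)/k = ln(0.62/0.063)/0.13 = 2.287/0.13 = 17.59 d.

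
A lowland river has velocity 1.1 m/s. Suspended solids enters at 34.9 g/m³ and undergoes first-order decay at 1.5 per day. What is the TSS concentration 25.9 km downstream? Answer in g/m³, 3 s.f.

Travel time t = 25.9 km / 1.1 m/s = 2.59e+04/1.1 = 2.355e+04 s = 0.2725 d.
First-order decay: C = 34.9·exp(−1.5·0.2725) = 34.9·0.6645 = 23.19 g/m³.

23.2 g/m³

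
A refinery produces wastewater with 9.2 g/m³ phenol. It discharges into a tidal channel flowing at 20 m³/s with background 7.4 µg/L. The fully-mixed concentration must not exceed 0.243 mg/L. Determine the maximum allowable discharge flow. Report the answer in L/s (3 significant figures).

7.4 µg/L = 0.0074 mg/L.
Mass balance at complete mixing: C_std·(Q_w + Q_r) = Q_w·C_e + Q_r·C_b.
Rearranging, Q_w = Q_r·(C_std − C_b)/(C_e − C_std) = 20·(0.243 − 0.0074) / (9.2 − 0.243) = 0.5261 m³/s.
= 526.1 L/s.

526 L/s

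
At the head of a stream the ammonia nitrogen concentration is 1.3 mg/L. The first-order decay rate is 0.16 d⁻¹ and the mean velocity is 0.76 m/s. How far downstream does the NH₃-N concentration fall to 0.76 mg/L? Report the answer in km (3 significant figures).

From C = C₀·e^(−kt), t = ln(C₀/C)/k = ln(1.3/0.76)/0.16 = 0.5368/0.16 = 3.355 d.
Distance = v·t = 0.76 m/s × 2.899e+05 s = 2.203e+05 m = 220.3 km.

220 km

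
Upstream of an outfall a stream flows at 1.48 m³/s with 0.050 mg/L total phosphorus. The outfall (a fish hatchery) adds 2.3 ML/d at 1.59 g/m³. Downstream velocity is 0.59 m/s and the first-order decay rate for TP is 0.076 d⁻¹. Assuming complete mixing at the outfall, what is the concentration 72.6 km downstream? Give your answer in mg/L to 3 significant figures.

2.3 ML/d = 0.02662 m³/s.
After complete mixing, C₀ = (0.02662·1.59 + 1.48·0.05) / 1.507 = 0.07721 mg/L.
Travel time t = 7.26e+04 m / 0.59 m/s = 1.231e+05 s = 1.424 d.
C = 0.07721·exp(−0.076·1.424) = 0.07721·0.8974 = 0.06929 mg/L.

0.0693 mg/L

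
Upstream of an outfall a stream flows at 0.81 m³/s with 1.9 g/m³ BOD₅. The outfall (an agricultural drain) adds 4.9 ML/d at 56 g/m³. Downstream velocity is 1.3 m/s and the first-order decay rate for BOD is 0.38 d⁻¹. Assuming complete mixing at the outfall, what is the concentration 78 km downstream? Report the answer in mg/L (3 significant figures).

4.9 ML/d = 0.05671 m³/s.
After complete mixing, C₀ = (0.05671·56 + 0.81·1.9) / 0.8667 = 5.44 mg/L.
Travel time t = 7.8e+04 m / 1.3 m/s = 6e+04 s = 0.6944 d.
C = 5.44·exp(−0.38·0.6944) = 5.44·0.7681 = 4.178 mg/L.

4.18 mg/L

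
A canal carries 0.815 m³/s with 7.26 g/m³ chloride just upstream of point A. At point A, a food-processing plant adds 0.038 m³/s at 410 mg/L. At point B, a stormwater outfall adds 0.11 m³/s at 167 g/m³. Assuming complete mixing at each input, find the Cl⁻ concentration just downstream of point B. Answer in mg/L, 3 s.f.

After input A: C = (0.815·7.26 + 0.038·410) / 0.853 = 25.2 mg/L.
After input B: C = (0.853·25.2 + 0.11·167) / 0.963 = 41.4 mg/L.

41.4 mg/L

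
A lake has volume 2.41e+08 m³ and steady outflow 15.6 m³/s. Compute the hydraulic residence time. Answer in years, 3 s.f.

0.490 yr

Q = 15.6 m³/s × 3.156e+07 s/yr = 4.923e+08 m³/yr.
Hydraulic residence time τ = V/Q = 2.41e+08/4.923e+08 = 0.4895 yr.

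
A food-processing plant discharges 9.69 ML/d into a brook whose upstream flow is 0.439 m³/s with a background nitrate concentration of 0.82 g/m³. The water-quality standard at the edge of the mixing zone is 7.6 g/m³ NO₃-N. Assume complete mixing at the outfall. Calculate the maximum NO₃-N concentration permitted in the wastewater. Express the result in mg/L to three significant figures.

34.1 mg/L

9.69 ML/d = 0.1122 m³/s.
Mass balance: 7.6·0.5512 = 0.1122·Cₑ + 0.439·0.82.
Cₑ = (4.189 − 0.36) / 0.1122 = 34.14 mg/L.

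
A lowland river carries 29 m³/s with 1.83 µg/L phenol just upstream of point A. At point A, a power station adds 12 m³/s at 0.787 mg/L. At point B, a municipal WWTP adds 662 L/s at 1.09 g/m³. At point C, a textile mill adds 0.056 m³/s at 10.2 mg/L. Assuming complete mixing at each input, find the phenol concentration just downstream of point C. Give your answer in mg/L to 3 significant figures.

1.83 µg/L = 0.00183 mg/L.
After input A: C = (29·0.00183 + 12·0.787) / 41 = 0.2316 mg/L.
662 L/s = 0.662 m³/s.
After input B: C = (41·0.2316 + 0.662·1.09) / 41.66 = 0.2453 mg/L.
After input C: C = (41.66·0.2453 + 0.056·10.2) / 41.72 = 0.2586 mg/L.

0.259 mg/L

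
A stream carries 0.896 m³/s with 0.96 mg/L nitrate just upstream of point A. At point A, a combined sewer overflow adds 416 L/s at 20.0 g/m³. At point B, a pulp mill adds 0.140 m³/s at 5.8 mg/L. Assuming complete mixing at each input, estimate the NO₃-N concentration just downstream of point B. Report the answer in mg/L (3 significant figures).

6.88 mg/L

416 L/s = 0.416 m³/s.
After input A: C = (0.896·0.96 + 0.416·20) / 1.312 = 6.997 mg/L.
After input B: C = (1.312·6.997 + 0.14·5.8) / 1.452 = 6.882 mg/L.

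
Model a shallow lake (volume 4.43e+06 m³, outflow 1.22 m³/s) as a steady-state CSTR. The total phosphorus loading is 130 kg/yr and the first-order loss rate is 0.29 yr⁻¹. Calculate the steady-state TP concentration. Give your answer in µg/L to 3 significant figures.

3.27 µg/L

Outflow Q = 1.22 m³/s × 3.156e+07 s/yr = 3.85e+07 m³/yr.
Steady-state CSTR mass balance: W = Q·C + k·V·C, so C = W/(Q + kV).
Q + kV = 3.85e+07 + 0.29·4.43e+06 = 3.978e+07 m³/yr.
C = 130/3.978e+07 = 3.268e-06 kg/m³ = 0.003268 mg/L = 3.268 µg/L.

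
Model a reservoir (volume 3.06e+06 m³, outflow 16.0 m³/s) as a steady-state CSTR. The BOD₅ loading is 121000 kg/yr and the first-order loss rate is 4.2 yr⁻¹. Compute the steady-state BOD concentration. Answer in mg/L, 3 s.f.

0.234 mg/L

Outflow Q = 16.0 m³/s × 3.156e+07 s/yr = 5.049e+08 m³/yr.
Steady-state CSTR mass balance: W = Q·C + k·V·C, so C = W/(Q + kV).
Q + kV = 5.049e+08 + 4.2·3.06e+06 = 5.178e+08 m³/yr.
C = 121000/5.178e+08 = 0.0002337 kg/m³ = 0.2337 mg/L.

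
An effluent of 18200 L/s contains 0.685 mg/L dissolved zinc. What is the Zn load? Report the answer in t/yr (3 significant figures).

18200 L/s = 18.2 m³/s.
Mass flux = Q·C = 18.2 m³/s × 0.685 g/m³ = 12.47 g/s.
= 12.47 g/s × 31.56 = 393.4 t/yr.

393 t/yr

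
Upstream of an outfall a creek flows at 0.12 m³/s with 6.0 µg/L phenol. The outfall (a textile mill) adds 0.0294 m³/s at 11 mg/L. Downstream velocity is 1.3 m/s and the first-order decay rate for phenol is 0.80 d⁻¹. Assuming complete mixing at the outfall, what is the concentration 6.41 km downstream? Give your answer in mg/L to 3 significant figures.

2.07 mg/L

6.0 µg/L = 0.006 mg/L.
After complete mixing, C₀ = (0.0294·11 + 0.12·0.006) / 0.1494 = 2.169 mg/L.
Travel time t = 6410 m / 1.3 m/s = 4931 s = 0.05707 d.
C = 2.169·exp(−0.80·0.05707) = 2.169·0.9554 = 2.073 mg/L.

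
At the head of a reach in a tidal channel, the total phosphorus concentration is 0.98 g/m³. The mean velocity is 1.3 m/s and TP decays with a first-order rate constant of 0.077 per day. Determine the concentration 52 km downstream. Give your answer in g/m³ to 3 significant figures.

0.946 g/m³

Travel time t = 52 km / 1.3 m/s = 5.2e+04/1.3 = 4e+04 s = 0.463 d.
First-order decay: C = 0.98·exp(−0.077·0.463) = 0.98·0.965 = 0.9457 g/m³.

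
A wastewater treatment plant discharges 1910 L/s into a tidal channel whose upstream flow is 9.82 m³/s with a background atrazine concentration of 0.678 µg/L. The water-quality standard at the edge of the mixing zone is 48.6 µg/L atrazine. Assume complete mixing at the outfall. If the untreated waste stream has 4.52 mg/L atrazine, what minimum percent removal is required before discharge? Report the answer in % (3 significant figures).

1910 L/s = 1.91 m³/s.
0.678 µg/L = 0.000678 mg/L.
48.6 µg/L = 0.0486 mg/L.
Mass balance: 0.0486·11.73 = 1.91·Cₑ + 9.82·0.000678.
Cₑ = (0.5701 − 0.006658) / 1.91 = 0.295 mg/L.
Required removal = 1 − 0.295/4.52 = 93.47 %.

93.5 %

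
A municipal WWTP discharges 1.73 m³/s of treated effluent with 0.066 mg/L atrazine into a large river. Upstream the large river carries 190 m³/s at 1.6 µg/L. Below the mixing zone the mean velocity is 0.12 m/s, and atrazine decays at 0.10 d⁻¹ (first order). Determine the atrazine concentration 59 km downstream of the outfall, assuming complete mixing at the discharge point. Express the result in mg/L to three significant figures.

0.00123 mg/L

1.6 µg/L = 0.0016 mg/L.
After complete mixing, C₀ = (1.73·0.066 + 190·0.0016) / 191.7 = 0.002181 mg/L.
Travel time t = 5.9e+04 m / 0.12 m/s = 4.917e+05 s = 5.691 d.
C = 0.002181·exp(−0.10·5.691) = 0.002181·0.5661 = 0.001235 mg/L.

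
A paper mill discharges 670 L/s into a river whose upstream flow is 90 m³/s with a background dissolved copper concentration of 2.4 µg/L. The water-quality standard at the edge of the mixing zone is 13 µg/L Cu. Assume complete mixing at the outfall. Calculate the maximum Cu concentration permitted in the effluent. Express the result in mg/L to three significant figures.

670 L/s = 0.67 m³/s.
2.4 µg/L = 0.0024 mg/L.
13 µg/L = 0.013 mg/L.
Mass balance: 0.013·90.67 = 0.67·Cₑ + 90·0.0024.
Cₑ = (1.179 − 0.216) / 0.67 = 1.437 mg/L.

1.44 mg/L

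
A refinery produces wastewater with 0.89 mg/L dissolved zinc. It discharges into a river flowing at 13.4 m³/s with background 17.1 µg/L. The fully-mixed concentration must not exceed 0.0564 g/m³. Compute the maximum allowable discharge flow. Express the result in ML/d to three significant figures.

54.6 ML/d

17.1 µg/L = 0.0171 mg/L.
Mass balance at complete mixing: C_std·(Q_w + Q_r) = Q_w·C_e + Q_r·C_b.
Rearranging, Q_w = Q_r·(C_std − C_b)/(C_e − C_std) = 13.4·(0.0564 − 0.0171) / (0.89 − 0.0564) = 0.6317 m³/s.
= 54.58 ML/d.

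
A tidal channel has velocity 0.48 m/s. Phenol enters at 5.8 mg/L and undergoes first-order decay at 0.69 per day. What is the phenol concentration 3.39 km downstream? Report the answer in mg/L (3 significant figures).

Travel time t = 3.39 km / 0.48 m/s = 3390/0.48 = 7062 s = 0.08174 d.
First-order decay: C = 5.8·exp(−0.69·0.08174) = 5.8·0.9452 = 5.482 mg/L.

5.48 mg/L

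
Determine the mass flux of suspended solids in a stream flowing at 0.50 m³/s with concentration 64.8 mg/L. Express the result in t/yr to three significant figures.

1020 t/yr

Mass flux = Q·C = 0.5 m³/s × 64.8 g/m³ = 32.4 g/s.
= 32.4 g/s × 31.56 = 1022 t/yr.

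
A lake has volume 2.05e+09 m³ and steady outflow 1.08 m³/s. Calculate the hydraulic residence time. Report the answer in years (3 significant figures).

Q = 1.08 m³/s × 3.156e+07 s/yr = 3.408e+07 m³/yr.
Hydraulic residence time τ = V/Q = 2.05e+09/3.408e+07 = 60.15 yr.

60.1 yr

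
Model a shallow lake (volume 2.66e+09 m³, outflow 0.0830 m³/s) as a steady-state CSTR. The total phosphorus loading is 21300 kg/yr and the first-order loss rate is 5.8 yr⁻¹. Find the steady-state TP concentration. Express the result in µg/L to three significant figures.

Outflow Q = 0.0830 m³/s × 3.156e+07 s/yr = 2.619e+06 m³/yr.
Steady-state CSTR mass balance: W = Q·C + k·V·C, so C = W/(Q + kV).
Q + kV = 2.619e+06 + 5.8·2.66e+09 = 1.543e+10 m³/yr.
C = 21300/1.543e+10 = 1.38e-06 kg/m³ = 0.00138 mg/L = 1.38 µg/L.

1.38 µg/L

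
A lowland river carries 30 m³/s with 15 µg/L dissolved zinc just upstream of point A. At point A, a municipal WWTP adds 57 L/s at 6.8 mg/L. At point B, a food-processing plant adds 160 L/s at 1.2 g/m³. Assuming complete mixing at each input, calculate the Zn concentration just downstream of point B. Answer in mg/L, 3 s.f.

15 µg/L = 0.015 mg/L.
57 L/s = 0.057 m³/s.
After input A: C = (30·0.015 + 0.057·6.8) / 30.06 = 0.02787 mg/L.
160 L/s = 0.16 m³/s.
After input B: C = (30.06·0.02787 + 0.16·1.2) / 30.22 = 0.03407 mg/L.

0.0341 mg/L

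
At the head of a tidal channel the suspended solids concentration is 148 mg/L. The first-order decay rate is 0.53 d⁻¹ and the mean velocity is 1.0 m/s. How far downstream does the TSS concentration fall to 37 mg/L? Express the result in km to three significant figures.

226 km

From C = C₀·e^(−kt), t = ln(C₀/C)/k = ln(148/37)/0.53 = 1.386/0.53 = 2.616 d.
Distance = v·t = 1.0 m/s × 2.26e+05 s = 2.26e+05 m = 226 km.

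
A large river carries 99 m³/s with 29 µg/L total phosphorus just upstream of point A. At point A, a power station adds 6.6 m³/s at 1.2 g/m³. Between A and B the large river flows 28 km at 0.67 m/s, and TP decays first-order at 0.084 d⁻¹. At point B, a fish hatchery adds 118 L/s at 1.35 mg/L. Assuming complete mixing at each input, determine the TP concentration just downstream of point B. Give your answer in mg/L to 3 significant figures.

29 µg/L = 0.029 mg/L.
After input A: C = (99·0.029 + 6.6·1.2) / 105.6 = 0.1022 mg/L.
Over the 28 km reach to input B (t = 4.179e+04 s = 0.4837 d), decay gives C = 0.1022·exp(−0.084·0.4837) = 0.09812 mg/L.
118 L/s = 0.118 m³/s.
After input B: C = (105.6·0.09812 + 0.118·1.35) / 105.7 = 0.09952 mg/L.

0.0995 mg/L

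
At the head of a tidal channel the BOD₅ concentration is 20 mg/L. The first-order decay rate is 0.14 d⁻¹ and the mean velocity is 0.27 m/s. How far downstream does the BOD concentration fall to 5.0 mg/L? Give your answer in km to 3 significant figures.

231 km

From C = C₀·e^(−kt), t = ln(C₀/C)/k = ln(20/5.0)/0.14 = 1.386/0.14 = 9.902 d.
Distance = v·t = 0.27 m/s × 8.555e+05 s = 2.31e+05 m = 231 km.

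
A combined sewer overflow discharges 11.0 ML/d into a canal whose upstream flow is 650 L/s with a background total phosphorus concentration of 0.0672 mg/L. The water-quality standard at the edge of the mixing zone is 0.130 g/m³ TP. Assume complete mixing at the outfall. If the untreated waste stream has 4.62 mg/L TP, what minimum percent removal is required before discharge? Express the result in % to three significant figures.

11.0 ML/d = 0.1273 m³/s.
650 L/s = 0.65 m³/s.
Mass balance: 0.13·0.7773 = 0.1273·Cₑ + 0.65·0.0672.
Cₑ = (0.1011 − 0.04368) / 0.1273 = 0.4506 mg/L.
Required removal = 1 − 0.4506/4.62 = 90.25 %.

90.2 %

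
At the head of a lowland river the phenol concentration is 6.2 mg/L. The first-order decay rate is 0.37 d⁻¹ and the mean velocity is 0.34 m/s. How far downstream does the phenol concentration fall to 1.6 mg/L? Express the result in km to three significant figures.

From C = C₀·e^(−kt), t = ln(C₀/C)/k = ln(6.2/1.6)/0.37 = 1.355/0.37 = 3.661 d.
Distance = v·t = 0.34 m/s × 3.163e+05 s = 1.075e+05 m = 107.5 km.

108 km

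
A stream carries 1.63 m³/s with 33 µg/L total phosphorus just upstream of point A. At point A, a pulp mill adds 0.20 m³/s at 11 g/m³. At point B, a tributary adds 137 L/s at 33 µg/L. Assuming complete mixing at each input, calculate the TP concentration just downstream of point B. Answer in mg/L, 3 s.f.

1.15 mg/L

33 µg/L = 0.033 mg/L.
After input A: C = (1.63·0.033 + 0.2·11) / 1.83 = 1.232 mg/L.
137 L/s = 0.137 m³/s.
33 µg/L = 0.033 mg/L.
After input B: C = (1.83·1.232 + 0.137·0.033) / 1.967 = 1.148 mg/L.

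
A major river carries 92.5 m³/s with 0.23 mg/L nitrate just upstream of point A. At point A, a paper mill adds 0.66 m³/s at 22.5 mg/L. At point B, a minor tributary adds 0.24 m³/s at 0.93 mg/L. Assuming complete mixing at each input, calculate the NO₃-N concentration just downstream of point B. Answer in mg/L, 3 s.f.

0.389 mg/L

After input A: C = (92.5·0.23 + 0.66·22.5) / 93.16 = 0.3878 mg/L.
After input B: C = (93.16·0.3878 + 0.24·0.93) / 93.4 = 0.3892 mg/L.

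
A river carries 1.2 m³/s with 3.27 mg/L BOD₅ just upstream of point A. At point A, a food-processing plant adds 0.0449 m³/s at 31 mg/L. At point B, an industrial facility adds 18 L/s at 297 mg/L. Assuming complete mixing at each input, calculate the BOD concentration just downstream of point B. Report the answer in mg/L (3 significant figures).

After input A: C = (1.2·3.27 + 0.0449·31) / 1.245 = 4.27 mg/L.
18 L/s = 0.018 m³/s.
After input B: C = (1.245·4.27 + 0.018·297) / 1.263 = 8.442 mg/L.

8.44 mg/L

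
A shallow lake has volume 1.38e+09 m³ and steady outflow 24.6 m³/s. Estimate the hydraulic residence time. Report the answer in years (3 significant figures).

Q = 24.6 m³/s × 3.156e+07 s/yr = 7.763e+08 m³/yr.
Hydraulic residence time τ = V/Q = 1.38e+09/7.763e+08 = 1.778 yr.

1.78 yr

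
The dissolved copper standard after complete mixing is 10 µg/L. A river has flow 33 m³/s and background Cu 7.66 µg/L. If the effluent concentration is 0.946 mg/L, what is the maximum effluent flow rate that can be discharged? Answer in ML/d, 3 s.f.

7.13 ML/d

7.66 µg/L = 0.00766 mg/L.
10 µg/L = 0.01 mg/L.
Mass balance at complete mixing: C_std·(Q_w + Q_r) = Q_w·C_e + Q_r·C_b.
Rearranging, Q_w = Q_r·(C_std − C_b)/(C_e − C_std) = 33·(0.01 − 0.00766) / (0.946 − 0.01) = 0.0825 m³/s.
= 7.128 ML/d.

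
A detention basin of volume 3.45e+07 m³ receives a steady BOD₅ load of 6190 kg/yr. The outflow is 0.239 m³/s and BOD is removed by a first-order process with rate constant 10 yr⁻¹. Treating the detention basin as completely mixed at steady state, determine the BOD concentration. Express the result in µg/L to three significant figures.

17.6 µg/L

Outflow Q = 0.239 m³/s × 3.156e+07 s/yr = 7.542e+06 m³/yr.
Steady-state CSTR mass balance: W = Q·C + k·V·C, so C = W/(Q + kV).
Q + kV = 7.542e+06 + 10·3.45e+07 = 3.525e+08 m³/yr.
C = 6190/3.525e+08 = 1.756e-05 kg/m³ = 0.01756 mg/L = 17.56 µg/L.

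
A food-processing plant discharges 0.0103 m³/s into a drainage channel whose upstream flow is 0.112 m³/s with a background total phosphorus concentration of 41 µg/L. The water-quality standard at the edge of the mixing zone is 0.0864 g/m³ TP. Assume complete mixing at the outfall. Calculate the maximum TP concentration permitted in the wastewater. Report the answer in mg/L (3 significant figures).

0.580 mg/L

41 µg/L = 0.041 mg/L.
Mass balance: 0.0864·0.1223 = 0.0103·Cₑ + 0.112·0.041.
Cₑ = (0.01057 − 0.004592) / 0.0103 = 0.5801 mg/L.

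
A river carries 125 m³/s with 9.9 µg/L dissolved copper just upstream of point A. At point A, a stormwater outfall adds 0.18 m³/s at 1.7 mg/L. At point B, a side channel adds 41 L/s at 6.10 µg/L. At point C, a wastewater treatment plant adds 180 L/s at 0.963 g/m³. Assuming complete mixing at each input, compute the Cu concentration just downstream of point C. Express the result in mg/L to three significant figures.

0.0137 mg/L

9.9 µg/L = 0.0099 mg/L.
After input A: C = (125·0.0099 + 0.18·1.7) / 125.2 = 0.01233 mg/L.
41 L/s = 0.041 m³/s.
6.10 µg/L = 0.0061 mg/L.
After input B: C = (125.2·0.01233 + 0.041·0.0061) / 125.2 = 0.01233 mg/L.
180 L/s = 0.18 m³/s.
After input C: C = (125.2·0.01233 + 0.18·0.963) / 125.4 = 0.01369 mg/L.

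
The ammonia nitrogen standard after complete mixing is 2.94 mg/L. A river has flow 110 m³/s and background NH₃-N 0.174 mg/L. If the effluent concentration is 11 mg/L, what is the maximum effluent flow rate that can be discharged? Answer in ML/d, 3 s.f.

3260 ML/d

Mass balance at complete mixing: C_std·(Q_w + Q_r) = Q_w·C_e + Q_r·C_b.
Rearranging, Q_w = Q_r·(C_std − C_b)/(C_e − C_std) = 110·(2.94 − 0.174) / (11 − 2.94) = 37.75 m³/s.
= 3262 ML/d.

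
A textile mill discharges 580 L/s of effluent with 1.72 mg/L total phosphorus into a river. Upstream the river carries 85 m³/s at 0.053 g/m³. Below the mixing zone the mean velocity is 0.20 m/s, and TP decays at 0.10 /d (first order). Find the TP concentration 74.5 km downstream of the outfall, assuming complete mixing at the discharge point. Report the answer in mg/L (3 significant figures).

580 L/s = 0.58 m³/s.
After complete mixing, C₀ = (0.58·1.72 + 85·0.053) / 85.58 = 0.0643 mg/L.
Travel time t = 7.45e+04 m / 0.20 m/s = 3.725e+05 s = 4.311 d.
C = 0.0643·exp(−0.10·4.311) = 0.0643·0.6498 = 0.04178 mg/L.

0.0418 mg/L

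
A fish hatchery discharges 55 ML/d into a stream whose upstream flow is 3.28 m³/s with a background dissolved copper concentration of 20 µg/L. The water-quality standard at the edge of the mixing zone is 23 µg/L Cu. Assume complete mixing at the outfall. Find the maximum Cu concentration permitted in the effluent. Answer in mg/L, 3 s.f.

55 ML/d = 0.6366 m³/s.
20 µg/L = 0.02 mg/L.
23 µg/L = 0.023 mg/L.
Mass balance: 0.023·3.917 = 0.6366·Cₑ + 3.28·0.02.
Cₑ = (0.09008 − 0.0656) / 0.6366 = 0.03846 mg/L.

0.0385 mg/L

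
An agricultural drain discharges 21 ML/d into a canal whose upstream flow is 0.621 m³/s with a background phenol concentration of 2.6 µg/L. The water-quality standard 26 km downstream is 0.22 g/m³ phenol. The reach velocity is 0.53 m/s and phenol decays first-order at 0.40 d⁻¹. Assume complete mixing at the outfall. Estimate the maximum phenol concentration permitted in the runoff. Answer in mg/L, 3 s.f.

21 ML/d = 0.2431 m³/s.
2.6 µg/L = 0.0026 mg/L.
Travel time to the compliance point: t = 2.6e+04/0.53 = 4.906e+04 s = 0.5678 d; decay factor exp(−0.40·0.5678) = 0.7968.
So the concentration just after mixing may be at most 0.22/0.7968 = 0.2761 mg/L.
Mass balance: 0.2761·0.8641 = 0.2431·Cₑ + 0.621·0.0026.
Cₑ = (0.2386 − 0.001615) / 0.2431 = 0.9749 mg/L.

0.975 mg/L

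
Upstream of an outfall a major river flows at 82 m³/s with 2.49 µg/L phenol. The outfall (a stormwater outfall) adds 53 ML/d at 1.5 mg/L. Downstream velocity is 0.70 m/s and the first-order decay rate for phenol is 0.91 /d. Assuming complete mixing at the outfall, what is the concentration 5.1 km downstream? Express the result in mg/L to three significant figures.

53 ML/d = 0.6134 m³/s.
2.49 µg/L = 0.00249 mg/L.
After complete mixing, C₀ = (0.6134·1.5 + 82·0.00249) / 82.61 = 0.01361 mg/L.
Travel time t = 5100 m / 0.70 m/s = 7286 s = 0.08433 d.
C = 0.01361·exp(−0.91·0.08433) = 0.01361·0.9261 = 0.0126 mg/L.

0.0126 mg/L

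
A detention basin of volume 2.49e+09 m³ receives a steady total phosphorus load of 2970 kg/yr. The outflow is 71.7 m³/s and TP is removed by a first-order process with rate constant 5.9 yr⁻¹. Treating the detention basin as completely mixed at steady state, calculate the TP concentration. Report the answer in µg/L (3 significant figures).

Outflow Q = 71.7 m³/s × 3.156e+07 s/yr = 2.263e+09 m³/yr.
Steady-state CSTR mass balance: W = Q·C + k·V·C, so C = W/(Q + kV).
Q + kV = 2.263e+09 + 5.9·2.49e+09 = 1.695e+10 m³/yr.
C = 2970/1.695e+10 = 1.752e-07 kg/m³ = 0.0001752 mg/L = 0.1752 µg/L.

0.175 µg/L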